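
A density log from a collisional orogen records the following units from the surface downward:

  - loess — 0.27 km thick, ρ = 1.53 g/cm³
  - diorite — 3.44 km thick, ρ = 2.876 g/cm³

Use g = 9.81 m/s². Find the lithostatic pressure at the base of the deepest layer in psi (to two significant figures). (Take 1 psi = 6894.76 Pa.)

15000 psi

loess: 1530 kg/m³ × 9.81 m/s² × 270 m = 4.053×10^6 Pa = 587.8 psi
diorite: 2876 kg/m³ × 9.81 m/s² × 3440 m = 9.705×10^7 Pa = 14077 psi
Total = 587.8 + 14077 = 14664 psi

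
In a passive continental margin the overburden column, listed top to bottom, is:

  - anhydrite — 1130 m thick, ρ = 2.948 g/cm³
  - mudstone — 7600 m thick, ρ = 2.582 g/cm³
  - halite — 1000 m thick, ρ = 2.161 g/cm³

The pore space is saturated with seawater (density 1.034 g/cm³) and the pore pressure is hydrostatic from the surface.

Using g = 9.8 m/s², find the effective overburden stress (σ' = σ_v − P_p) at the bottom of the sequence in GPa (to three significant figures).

0.148 GPa

Overburden (lithostatic) stress σ_v:
anhydrite: 2948 kg/m³ × 9.8 m/s² × 1130 m = 3.265×10^7 Pa = 32.65 MPa
mudstone: 2582 kg/m³ × 9.8 m/s² × 7600 m = 1.923×10^8 Pa = 192.3 MPa
halite: 2161 kg/m³ × 9.8 m/s² × 1000 m = 2.118×10^7 Pa = 21.18 MPa
Total = 32.65 + 192.3 + 21.18 = 246.13 MPa
Pore pressure P_p = 1034 kg/m³ × 9.8 m/s² × 9730 m = 9.860×10^7 Pa = 98.60 MPa
Effective stress σ' = σ_v − P_p = 246.1 − 98.60 = 147.54 MPa = 0.14754 GPa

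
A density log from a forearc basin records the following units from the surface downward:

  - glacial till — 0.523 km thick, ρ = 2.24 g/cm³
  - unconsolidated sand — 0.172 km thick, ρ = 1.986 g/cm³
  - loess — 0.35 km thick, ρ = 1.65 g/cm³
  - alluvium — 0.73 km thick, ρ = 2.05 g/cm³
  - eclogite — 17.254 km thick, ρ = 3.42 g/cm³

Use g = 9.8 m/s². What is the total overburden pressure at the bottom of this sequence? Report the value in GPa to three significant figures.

glacial till: 2240 kg/m³ × 9.8 m/s² × 523 m = 1.148×10^7 Pa = 0.01148 GPa
unconsolidated sand: 1986 kg/m³ × 9.8 m/s² × 172 m = 3.348×10^6 Pa = 3.348×10^-3 GPa
loess: 1650 kg/m³ × 9.8 m/s² × 350 m = 5.660×10^6 Pa = 5.660×10^-3 GPa
alluvium: 2050 kg/m³ × 9.8 m/s² × 730 m = 1.467×10^7 Pa = 0.01467 GPa
eclogite: 3420 kg/m³ × 9.8 m/s² × 17254 m = 5.783×10^8 Pa = 0.5783 GPa
Total = 0.01148 + 3.348×10^-3 + 5.660×10^-3 + 0.01467 + 0.5783 = 0.61344 GPa

0.613 GPa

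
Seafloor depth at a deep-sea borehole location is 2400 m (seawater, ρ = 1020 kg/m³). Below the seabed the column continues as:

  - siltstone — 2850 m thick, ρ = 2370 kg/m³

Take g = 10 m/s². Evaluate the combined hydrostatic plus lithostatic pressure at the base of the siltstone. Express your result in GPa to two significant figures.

seawater: 1020 kg/m³ × 10 m/s² × 2400 m = 2.448×10^7 Pa = 0.02448 GPa
siltstone: 2370 kg/m³ × 10 m/s² × 2850 m = 6.755×10^7 Pa = 0.06754 GPa
Total = 0.02448 + 0.06754 = 0.092025 GPa

0.092 GPa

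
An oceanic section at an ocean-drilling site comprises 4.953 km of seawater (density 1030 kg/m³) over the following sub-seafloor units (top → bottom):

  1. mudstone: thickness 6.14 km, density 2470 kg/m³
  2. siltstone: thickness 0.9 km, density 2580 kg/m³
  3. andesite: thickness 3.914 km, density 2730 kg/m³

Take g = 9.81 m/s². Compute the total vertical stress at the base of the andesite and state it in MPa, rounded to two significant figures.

seawater: 1030 kg/m³ × 9.81 m/s² × 4953 m = 5.005×10^7 Pa = 50.05 MPa
mudstone: 2470 kg/m³ × 9.81 m/s² × 6140 m = 1.488×10^8 Pa = 148.8 MPa
siltstone: 2580 kg/m³ × 9.81 m/s² × 900 m = 2.278×10^7 Pa = 22.78 MPa
andesite: 2730 kg/m³ × 9.81 m/s² × 3914 m = 1.048×10^8 Pa = 104.8 MPa
Total = 50.05 + 148.8 + 22.78 + 104.8 = 326.42 MPa

330 MPa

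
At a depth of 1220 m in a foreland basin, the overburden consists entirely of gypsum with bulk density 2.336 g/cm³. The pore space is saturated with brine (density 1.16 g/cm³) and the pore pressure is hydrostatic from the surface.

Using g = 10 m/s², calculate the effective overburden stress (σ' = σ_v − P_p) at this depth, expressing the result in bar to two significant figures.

140 bar

Overburden (lithostatic) stress σ_v:
gypsum: 2336 kg/m³ × 10 m/s² × 1220 m = 2.850×10^7 Pa = 28.50 MPa
Pore pressure P_p = 1160 kg/m³ × 10 m/s² × 1220 m = 1.415×10^7 Pa = 14.15 MPa
Effective stress σ' = σ_v − P_p = 28.50 − 14.15 = 14.347 MPa = 143.47 bar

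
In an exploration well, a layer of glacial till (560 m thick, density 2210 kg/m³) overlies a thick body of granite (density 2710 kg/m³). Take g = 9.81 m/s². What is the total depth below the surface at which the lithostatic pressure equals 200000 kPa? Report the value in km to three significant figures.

7.63 km

Pressure at base of upper layers: 2210×9.81×560 = 1.214×10^7 Pa = 12141 kPa
Remaining pressure to be supplied by granite: 2.000×10^8 − 1.214×10^7 = 1.879×10^8 Pa
Additional depth in granite = 1.879×10^8 Pa / (2710 kg/m³ × 9.81 m/s²) = 7066.3 m
Total depth = 560 m + 7066.3 m = 7626.3 m
= 7.6263 km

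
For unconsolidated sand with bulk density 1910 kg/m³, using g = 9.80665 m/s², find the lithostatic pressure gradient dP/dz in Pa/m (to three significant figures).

dP/dz = ρg = 1910 kg/m³ × 9.80665 m/s² = 18731 Pa/m

18700 Pa/m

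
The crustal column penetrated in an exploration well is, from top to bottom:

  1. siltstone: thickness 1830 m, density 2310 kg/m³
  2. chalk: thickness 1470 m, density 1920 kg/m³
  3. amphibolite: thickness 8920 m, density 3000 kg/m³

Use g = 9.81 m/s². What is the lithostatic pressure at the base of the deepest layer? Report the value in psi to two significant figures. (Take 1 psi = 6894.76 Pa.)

48000 psi

siltstone: 2310 kg/m³ × 9.81 m/s² × 1830 m = 4.147×10^7 Pa = 6015 psi
chalk: 1920 kg/m³ × 9.81 m/s² × 1470 m = 2.769×10^7 Pa = 4016 psi
amphibolite: 3000 kg/m³ × 9.81 m/s² × 8920 m = 2.625×10^8 Pa = 38075 psi
Total = 6015 + 4016 + 38075 = 48105 psi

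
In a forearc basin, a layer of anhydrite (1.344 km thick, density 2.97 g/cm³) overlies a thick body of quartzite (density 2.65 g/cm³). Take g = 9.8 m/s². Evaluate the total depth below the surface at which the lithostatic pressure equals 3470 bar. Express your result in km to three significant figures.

Pressure at base of upper layers: 2970×9.8×1344 = 3.912×10^7 Pa = 391.2 bar
Remaining pressure to be supplied by quartzite: 3.470×10^8 − 3.912×10^7 = 3.079×10^8 Pa
Additional depth in quartzite = 3.079×10^8 Pa / (2650 kg/m³ × 9.8 m/s²) = 11855 m
Total depth = 1344 m + 11855 m = 13199 m
= 13.199 km

13.2 km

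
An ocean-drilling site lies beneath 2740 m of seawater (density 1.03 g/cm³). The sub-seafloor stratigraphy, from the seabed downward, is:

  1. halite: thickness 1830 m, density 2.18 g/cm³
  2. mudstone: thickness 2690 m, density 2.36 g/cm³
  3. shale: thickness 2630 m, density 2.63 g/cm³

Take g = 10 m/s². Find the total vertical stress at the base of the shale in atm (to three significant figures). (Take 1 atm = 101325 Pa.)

seawater: 1030 kg/m³ × 10 m/s² × 2740 m = 2.822×10^7 Pa = 278.5 atm
halite: 2180 kg/m³ × 10 m/s² × 1830 m = 3.989×10^7 Pa = 393.7 atm
mudstone: 2360 kg/m³ × 10 m/s² × 2690 m = 6.348×10^7 Pa = 626.5 atm
shale: 2630 kg/m³ × 10 m/s² × 2630 m = 6.917×10^7 Pa = 682.6 atm
Total = 278.5 + 393.7 + 626.5 + 682.6 = 1981.4 atm

1980 atm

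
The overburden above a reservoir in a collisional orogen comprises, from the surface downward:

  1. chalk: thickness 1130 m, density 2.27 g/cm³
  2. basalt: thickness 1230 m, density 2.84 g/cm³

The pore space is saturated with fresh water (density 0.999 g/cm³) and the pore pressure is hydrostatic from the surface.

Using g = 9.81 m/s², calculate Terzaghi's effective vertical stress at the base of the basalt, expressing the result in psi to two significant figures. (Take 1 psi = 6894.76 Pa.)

5300 psi

Overburden (lithostatic) stress σ_v:
chalk: 2270 kg/m³ × 9.81 m/s² × 1130 m = 2.516×10^7 Pa = 25.16 MPa
basalt: 2840 kg/m³ × 9.81 m/s² × 1230 m = 3.427×10^7 Pa = 34.27 MPa
Total = 25.16 + 34.27 = 59.432 MPa
Pore pressure P_p = 999 kg/m³ × 9.81 m/s² × 2360 m = 2.313×10^7 Pa = 23.13 MPa
Effective stress σ' = σ_v − P_p = 59.43 − 23.13 = 36.303 MPa = 5265.4 psi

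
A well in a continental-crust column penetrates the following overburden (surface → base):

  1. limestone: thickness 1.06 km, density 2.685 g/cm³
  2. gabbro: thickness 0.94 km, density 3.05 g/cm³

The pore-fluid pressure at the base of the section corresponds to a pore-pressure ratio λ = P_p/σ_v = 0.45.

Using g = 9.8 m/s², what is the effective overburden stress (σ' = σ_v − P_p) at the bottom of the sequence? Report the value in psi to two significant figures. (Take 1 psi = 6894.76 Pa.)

Overburden (lithostatic) stress σ_v:
limestone: 2685 kg/m³ × 9.8 m/s² × 1060 m = 2.789×10^7 Pa = 27.89 MPa
gabbro: 3050 kg/m³ × 9.8 m/s² × 940 m = 2.810×10^7 Pa = 28.10 MPa
Total = 27.89 + 28.10 = 55.988 MPa
Pore pressure P_p = λ·σ_v = 0.45 × 55.99 MPa = 25.19 MPa
Effective stress σ' = σ_v − P_p = 55.99 − 25.19 = 30.794 MPa = 4466.2 psi

4500 psi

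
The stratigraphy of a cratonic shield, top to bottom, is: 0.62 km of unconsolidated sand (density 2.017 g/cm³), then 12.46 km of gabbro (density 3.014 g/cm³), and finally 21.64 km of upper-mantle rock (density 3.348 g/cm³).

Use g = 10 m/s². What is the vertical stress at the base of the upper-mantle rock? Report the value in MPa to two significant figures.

1100 MPa

unconsolidated sand: 2017 kg/m³ × 10 m/s² × 620 m = 1.251×10^7 Pa = 12.51 MPa
gabbro: 3014 kg/m³ × 10 m/s² × 12460 m = 3.755×10^8 Pa = 375.5 MPa
upper-mantle rock: 3348 kg/m³ × 10 m/s² × 21640 m = 7.245×10^8 Pa = 724.5 MPa
Total = 12.51 + 375.5 + 724.5 = 1112.6 MPa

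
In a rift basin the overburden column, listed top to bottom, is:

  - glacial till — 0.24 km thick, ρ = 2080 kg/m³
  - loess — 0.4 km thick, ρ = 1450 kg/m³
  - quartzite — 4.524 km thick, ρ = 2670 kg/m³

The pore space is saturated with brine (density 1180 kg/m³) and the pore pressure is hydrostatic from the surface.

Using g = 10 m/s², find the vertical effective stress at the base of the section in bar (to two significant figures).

Overburden (lithostatic) stress σ_v:
glacial till: 2080 kg/m³ × 10 m/s² × 240 m = 4.992×10^6 Pa = 4.992 MPa
loess: 1450 kg/m³ × 10 m/s² × 400 m = 5.800×10^6 Pa = 5.800 MPa
quartzite: 2670 kg/m³ × 10 m/s² × 4524 m = 1.208×10^8 Pa = 120.8 MPa
Total = 4.992 + 5.800 + 120.8 = 131.58 MPa
Pore pressure P_p = 1180 kg/m³ × 10 m/s² × 5164 m = 6.094×10^7 Pa = 60.94 MPa
Effective stress σ' = σ_v − P_p = 131.6 − 60.94 = 70.648 MPa = 706.48 bar

710 bar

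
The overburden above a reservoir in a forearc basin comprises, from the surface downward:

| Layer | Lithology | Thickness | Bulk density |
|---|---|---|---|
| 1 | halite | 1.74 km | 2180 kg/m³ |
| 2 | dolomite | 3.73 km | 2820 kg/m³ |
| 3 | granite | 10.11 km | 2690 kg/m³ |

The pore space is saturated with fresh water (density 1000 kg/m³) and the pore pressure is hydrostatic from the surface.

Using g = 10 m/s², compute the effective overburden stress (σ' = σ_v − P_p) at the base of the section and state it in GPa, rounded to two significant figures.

Overburden (lithostatic) stress σ_v:
halite: 2180 kg/m³ × 10 m/s² × 1740 m = 3.793×10^7 Pa = 37.93 MPa
dolomite: 2820 kg/m³ × 10 m/s² × 3730 m = 1.052×10^8 Pa = 105.2 MPa
granite: 2690 kg/m³ × 10 m/s² × 10110 m = 2.720×10^8 Pa = 272.0 MPa
Total = 37.93 + 105.2 + 272.0 = 415.08 MPa
Pore pressure P_p = 1000 kg/m³ × 10 m/s² × 15580 m = 1.558×10^8 Pa = 155.8 MPa
Effective stress σ' = σ_v − P_p = 415.1 − 155.8 = 259.28 MPa = 0.25928 GPa

0.26 GPa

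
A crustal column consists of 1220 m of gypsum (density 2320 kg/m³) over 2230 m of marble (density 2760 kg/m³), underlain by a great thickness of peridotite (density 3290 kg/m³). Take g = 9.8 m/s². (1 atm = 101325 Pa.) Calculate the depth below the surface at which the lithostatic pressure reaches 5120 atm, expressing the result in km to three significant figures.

Pressure at base of upper layers: 2320×9.8×1220 + 2760×9.8×2230 = 8.805×10^7 Pa = 869.0 atm
Remaining pressure to be supplied by peridotite: 5.188×10^8 − 8.805×10^7 = 4.307×10^8 Pa
Additional depth in peridotite = 4.307×10^8 Pa / (3290 kg/m³ × 9.8 m/s²) = 13359 m
Total depth = 3450 m + 13359 m = 16809 m
= 16.809 km

16.8 km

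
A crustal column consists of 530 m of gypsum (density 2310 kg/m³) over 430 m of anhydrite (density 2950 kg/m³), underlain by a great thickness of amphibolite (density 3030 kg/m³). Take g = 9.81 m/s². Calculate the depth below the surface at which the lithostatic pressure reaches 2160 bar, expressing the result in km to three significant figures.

7.40 km

Pressure at base of upper layers: 2310×9.81×530 + 2950×9.81×430 = 2.445×10^7 Pa = 244.5 bar
Remaining pressure to be supplied by amphibolite: 2.160×10^8 − 2.445×10^7 = 1.915×10^8 Pa
Additional depth in amphibolite = 1.915×10^8 Pa / (3030 kg/m³ × 9.81 m/s²) = 6444.1 m
Total depth = 960 m + 6444.1 m = 7404.1 m
= 7.4041 km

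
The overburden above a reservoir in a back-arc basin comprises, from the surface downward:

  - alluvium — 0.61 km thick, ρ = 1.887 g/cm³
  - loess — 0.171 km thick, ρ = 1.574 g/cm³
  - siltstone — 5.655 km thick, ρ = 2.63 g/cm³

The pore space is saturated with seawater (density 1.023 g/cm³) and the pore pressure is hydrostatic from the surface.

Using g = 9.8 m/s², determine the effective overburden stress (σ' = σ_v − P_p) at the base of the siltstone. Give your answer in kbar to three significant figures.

0.951 kbar

Overburden (lithostatic) stress σ_v:
alluvium: 1887 kg/m³ × 9.8 m/s² × 610 m = 1.128×10^7 Pa = 11.28 MPa
loess: 1574 kg/m³ × 9.8 m/s² × 171 m = 2.638×10^6 Pa = 2.638 MPa
siltstone: 2630 kg/m³ × 9.8 m/s² × 5655 m = 1.458×10^8 Pa = 145.8 MPa
Total = 11.28 + 2.638 + 145.8 = 159.67 MPa
Pore pressure P_p = 1023 kg/m³ × 9.8 m/s² × 6436 m = 6.452×10^7 Pa = 64.52 MPa
Effective stress σ' = σ_v − P_p = 159.7 − 64.52 = 95.147 MPa = 0.95147 kbar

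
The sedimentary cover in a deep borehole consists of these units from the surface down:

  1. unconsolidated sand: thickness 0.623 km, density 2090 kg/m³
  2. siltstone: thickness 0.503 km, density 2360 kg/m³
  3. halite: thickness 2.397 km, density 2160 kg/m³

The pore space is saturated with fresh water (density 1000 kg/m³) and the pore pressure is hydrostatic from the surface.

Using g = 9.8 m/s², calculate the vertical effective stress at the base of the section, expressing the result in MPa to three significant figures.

Overburden (lithostatic) stress σ_v:
unconsolidated sand: 2090 kg/m³ × 9.8 m/s² × 623 m = 1.276×10^7 Pa = 12.76 MPa
siltstone: 2360 kg/m³ × 9.8 m/s² × 503 m = 1.163×10^7 Pa = 11.63 MPa
halite: 2160 kg/m³ × 9.8 m/s² × 2397 m = 5.074×10^7 Pa = 50.74 MPa
Total = 12.76 + 11.63 + 50.74 = 75.133 MPa
Pore pressure P_p = 1000 kg/m³ × 9.8 m/s² × 3523 m = 3.453×10^7 Pa = 34.53 MPa
Effective stress σ' = σ_v − P_p = 75.13 − 34.53 = 40.608 MPa

40.6 MPa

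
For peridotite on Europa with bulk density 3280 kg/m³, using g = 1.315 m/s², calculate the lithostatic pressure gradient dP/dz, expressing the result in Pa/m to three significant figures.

4310 Pa/m

dP/dz = ρg = 3280 kg/m³ × 1.315 m/s² = 4313.2 Pa/m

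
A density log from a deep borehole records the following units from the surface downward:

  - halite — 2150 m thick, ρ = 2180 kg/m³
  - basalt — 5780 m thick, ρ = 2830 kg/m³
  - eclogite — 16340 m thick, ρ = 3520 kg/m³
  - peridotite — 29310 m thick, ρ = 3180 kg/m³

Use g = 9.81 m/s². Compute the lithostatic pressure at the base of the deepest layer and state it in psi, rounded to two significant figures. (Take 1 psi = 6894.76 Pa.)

240000 psi

halite: 2180 kg/m³ × 9.81 m/s² × 2150 m = 4.598×10^7 Pa = 6669 psi
basalt: 2830 kg/m³ × 9.81 m/s² × 5780 m = 1.605×10^8 Pa = 23274 psi
eclogite: 3520 kg/m³ × 9.81 m/s² × 16340 m = 5.642×10^8 Pa = 81836 psi
peridotite: 3180 kg/m³ × 9.81 m/s² × 29310 m = 9.143×10^8 Pa = 1.326×10^5 psi
Total = 6669 + 23274 + 81836 + 1.326×10^5 = 2.4439×10^5 psi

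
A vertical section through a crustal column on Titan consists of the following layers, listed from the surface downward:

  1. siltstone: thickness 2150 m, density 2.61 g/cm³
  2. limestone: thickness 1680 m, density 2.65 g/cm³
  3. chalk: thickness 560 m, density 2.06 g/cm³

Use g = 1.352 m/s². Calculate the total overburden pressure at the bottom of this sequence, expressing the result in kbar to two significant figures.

0.15 kbar

siltstone: 2610 kg/m³ × 1.352 m/s² × 2150 m = 7.587×10^6 Pa = 0.07587 kbar
limestone: 2650 kg/m³ × 1.352 m/s² × 1680 m = 6.019×10^6 Pa = 0.06019 kbar
chalk: 2060 kg/m³ × 1.352 m/s² × 560 m = 1.560×10^6 Pa = 0.01560 kbar
Total = 0.07587 + 0.06019 + 0.01560 = 0.15166 kbar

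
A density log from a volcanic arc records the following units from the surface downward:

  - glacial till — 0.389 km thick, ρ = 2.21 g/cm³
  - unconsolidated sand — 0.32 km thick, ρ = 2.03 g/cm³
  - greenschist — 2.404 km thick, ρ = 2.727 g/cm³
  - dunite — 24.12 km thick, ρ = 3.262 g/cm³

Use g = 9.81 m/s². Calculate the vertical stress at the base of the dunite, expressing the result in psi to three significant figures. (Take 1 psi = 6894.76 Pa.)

glacial till: 2210 kg/m³ × 9.81 m/s² × 389 m = 8.434×10^6 Pa = 1223 psi
unconsolidated sand: 2030 kg/m³ × 9.81 m/s² × 320 m = 6.373×10^6 Pa = 924.3 psi
greenschist: 2727 kg/m³ × 9.81 m/s² × 2404 m = 6.431×10^7 Pa = 9328 psi
dunite: 3262 kg/m³ × 9.81 m/s² × 24120 m = 7.718×10^8 Pa = 1.119×10^5 psi
Total = 1223 + 924.3 + 9328 + 1.119×10^5 = 1.2342×10^5 psi

123000 psi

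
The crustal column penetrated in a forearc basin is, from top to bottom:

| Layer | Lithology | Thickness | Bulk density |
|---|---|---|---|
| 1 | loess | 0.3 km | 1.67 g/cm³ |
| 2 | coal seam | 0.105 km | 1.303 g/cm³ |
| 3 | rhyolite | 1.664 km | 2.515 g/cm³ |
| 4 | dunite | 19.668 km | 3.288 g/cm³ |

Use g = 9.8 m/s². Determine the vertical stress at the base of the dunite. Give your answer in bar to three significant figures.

loess: 1670 kg/m³ × 9.8 m/s² × 300 m = 4.910×10^6 Pa = 49.10 bar
coal seam: 1303 kg/m³ × 9.8 m/s² × 105 m = 1.341×10^6 Pa = 13.41 bar
rhyolite: 2515 kg/m³ × 9.8 m/s² × 1664 m = 4.101×10^7 Pa = 410.1 bar
dunite: 3288 kg/m³ × 9.8 m/s² × 19668 m = 6.338×10^8 Pa = 6338 bar
Total = 49.10 + 13.41 + 410.1 + 6338 = 6810.1 bar

6810 bar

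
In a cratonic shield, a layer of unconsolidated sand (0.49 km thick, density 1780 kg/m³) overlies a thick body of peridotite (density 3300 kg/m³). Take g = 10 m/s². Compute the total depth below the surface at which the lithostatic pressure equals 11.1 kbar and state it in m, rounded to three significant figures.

33900 m

Pressure at base of upper layers: 1780×10×490 = 8.722×10^6 Pa = 0.08722 kbar
Remaining pressure to be supplied by peridotite: 1.110×10^9 − 8.722×10^6 = 1.101×10^9 Pa
Additional depth in peridotite = 1.101×10^9 Pa / (3300 kg/m³ × 10 m/s²) = 33372 m
Total depth = 490 m + 33372 m = 33862 m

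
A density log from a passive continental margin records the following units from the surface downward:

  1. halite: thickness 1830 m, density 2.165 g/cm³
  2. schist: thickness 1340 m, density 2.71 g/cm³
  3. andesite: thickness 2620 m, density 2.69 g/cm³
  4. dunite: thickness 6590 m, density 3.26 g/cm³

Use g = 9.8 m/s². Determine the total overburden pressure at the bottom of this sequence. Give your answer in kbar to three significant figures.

3.54 kbar

halite: 2165 kg/m³ × 9.8 m/s² × 1830 m = 3.883×10^7 Pa = 0.3883 kbar
schist: 2710 kg/m³ × 9.8 m/s² × 1340 m = 3.559×10^7 Pa = 0.3559 kbar
andesite: 2690 kg/m³ × 9.8 m/s² × 2620 m = 6.907×10^7 Pa = 0.6907 kbar
dunite: 3260 kg/m³ × 9.8 m/s² × 6590 m = 2.105×10^8 Pa = 2.105 kbar
Total = 0.3883 + 0.3559 + 0.6907 + 2.105 = 3.5402 kbar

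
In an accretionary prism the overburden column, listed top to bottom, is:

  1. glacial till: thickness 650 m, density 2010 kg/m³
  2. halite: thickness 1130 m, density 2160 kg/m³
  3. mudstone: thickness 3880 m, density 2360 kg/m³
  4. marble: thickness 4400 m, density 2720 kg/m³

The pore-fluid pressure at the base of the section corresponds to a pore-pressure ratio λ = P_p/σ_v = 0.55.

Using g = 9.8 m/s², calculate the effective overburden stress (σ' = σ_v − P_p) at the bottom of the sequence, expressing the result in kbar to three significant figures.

1.10 kbar

Overburden (lithostatic) stress σ_v:
glacial till: 2010 kg/m³ × 9.8 m/s² × 650 m = 1.280×10^7 Pa = 12.80 MPa
halite: 2160 kg/m³ × 9.8 m/s² × 1130 m = 2.392×10^7 Pa = 23.92 MPa
mudstone: 2360 kg/m³ × 9.8 m/s² × 3880 m = 8.974×10^7 Pa = 89.74 MPa
marble: 2720 kg/m³ × 9.8 m/s² × 4400 m = 1.173×10^8 Pa = 117.3 MPa
Total = 12.80 + 23.92 + 89.74 + 117.3 = 243.75 MPa
Pore pressure P_p = λ·σ_v = 0.55 × 243.7 MPa = 134.1 MPa
Effective stress σ' = σ_v − P_p = 243.7 − 134.1 = 109.69 MPa = 1.0969 kbar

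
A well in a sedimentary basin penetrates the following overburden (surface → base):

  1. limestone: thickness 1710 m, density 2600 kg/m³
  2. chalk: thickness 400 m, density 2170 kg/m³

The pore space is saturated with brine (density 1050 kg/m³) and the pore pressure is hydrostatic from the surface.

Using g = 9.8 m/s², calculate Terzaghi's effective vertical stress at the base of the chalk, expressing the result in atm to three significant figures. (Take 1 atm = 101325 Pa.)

Overburden (lithostatic) stress σ_v:
limestone: 2600 kg/m³ × 9.8 m/s² × 1710 m = 4.357×10^7 Pa = 43.57 MPa
chalk: 2170 kg/m³ × 9.8 m/s² × 400 m = 8.506×10^6 Pa = 8.506 MPa
Total = 43.57 + 8.506 = 52.077 MPa
Pore pressure P_p = 1050 kg/m³ × 9.8 m/s² × 2110 m = 2.171×10^7 Pa = 21.71 MPa
Effective stress σ' = σ_v − P_p = 52.08 − 21.71 = 30.365 MPa = 299.68 atm

300 atm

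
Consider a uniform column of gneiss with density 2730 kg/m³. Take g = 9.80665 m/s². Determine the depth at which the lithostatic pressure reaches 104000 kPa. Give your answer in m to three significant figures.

h = P/(ρg) = 104000 kPa / (2730 kg/m³ × 9.80665 m/s²) = 1.040×10^8 Pa / 26772 Pa/m = 3884.6 m

3880 m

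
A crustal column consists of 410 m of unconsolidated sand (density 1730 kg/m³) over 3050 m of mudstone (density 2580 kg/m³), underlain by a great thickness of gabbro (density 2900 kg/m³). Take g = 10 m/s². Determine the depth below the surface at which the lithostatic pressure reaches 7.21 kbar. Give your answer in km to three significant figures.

25.4 km

Pressure at base of upper layers: 1730×10×410 + 2580×10×3050 = 8.578×10^7 Pa = 0.8578 kbar
Remaining pressure to be supplied by gabbro: 7.210×10^8 − 8.578×10^7 = 6.352×10^8 Pa
Additional depth in gabbro = 6.352×10^8 Pa / (2900 kg/m³ × 10 m/s²) = 21904 m
Total depth = 3460 m + 21904 m = 25364 m
= 25.364 km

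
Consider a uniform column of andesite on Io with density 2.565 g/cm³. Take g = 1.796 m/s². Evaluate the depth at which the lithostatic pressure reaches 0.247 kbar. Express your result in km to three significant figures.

5.36 km

h = P/(ρg) = 0.247 kbar / (2565 kg/m³ × 1.796 m/s²) = 2.470×10^7 Pa / 4606.7 Pa/m = 5361.7 m
= 5.3617 km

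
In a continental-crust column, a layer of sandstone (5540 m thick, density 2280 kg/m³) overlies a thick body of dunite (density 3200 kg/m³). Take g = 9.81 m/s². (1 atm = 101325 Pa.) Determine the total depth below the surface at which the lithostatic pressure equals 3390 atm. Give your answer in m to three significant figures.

12500 m

Pressure at base of upper layers: 2280×9.81×5540 = 1.239×10^8 Pa = 1223 atm
Remaining pressure to be supplied by dunite: 3.435×10^8 − 1.239×10^8 = 2.196×10^8 Pa
Additional depth in dunite = 2.196×10^8 Pa / (3200 kg/m³ × 9.81 m/s²) = 6994.8 m
Total depth = 5540 m + 6994.8 m = 12535 m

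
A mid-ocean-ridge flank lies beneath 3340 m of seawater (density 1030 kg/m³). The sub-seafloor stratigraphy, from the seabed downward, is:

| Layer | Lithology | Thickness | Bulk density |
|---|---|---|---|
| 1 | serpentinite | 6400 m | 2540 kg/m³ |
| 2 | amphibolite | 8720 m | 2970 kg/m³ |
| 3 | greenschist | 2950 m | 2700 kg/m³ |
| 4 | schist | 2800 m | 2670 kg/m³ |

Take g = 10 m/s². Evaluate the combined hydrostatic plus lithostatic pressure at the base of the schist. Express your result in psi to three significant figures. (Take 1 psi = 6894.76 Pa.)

seawater: 1030 kg/m³ × 10 m/s² × 3340 m = 3.440×10^7 Pa = 4990 psi
serpentinite: 2540 kg/m³ × 10 m/s² × 6400 m = 1.626×10^8 Pa = 23577 psi
amphibolite: 2970 kg/m³ × 10 m/s² × 8720 m = 2.590×10^8 Pa = 37562 psi
greenschist: 2700 kg/m³ × 10 m/s² × 2950 m = 7.965×10^7 Pa = 11552 psi
schist: 2670 kg/m³ × 10 m/s² × 2800 m = 7.476×10^7 Pa = 10843 psi
Total = 4990 + 23577 + 37562 + 11552 + 10843 = 88525 psi

88500 psi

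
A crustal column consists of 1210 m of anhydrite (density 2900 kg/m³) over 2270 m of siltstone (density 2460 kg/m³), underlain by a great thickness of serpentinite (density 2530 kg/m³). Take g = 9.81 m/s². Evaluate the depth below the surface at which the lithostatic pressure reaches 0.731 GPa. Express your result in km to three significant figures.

29.3 km

Pressure at base of upper layers: 2900×9.81×1210 + 2460×9.81×2270 = 8.920×10^7 Pa = 0.08920 GPa
Remaining pressure to be supplied by serpentinite: 7.310×10^8 − 8.920×10^7 = 6.418×10^8 Pa
Additional depth in serpentinite = 6.418×10^8 Pa / (2530 kg/m³ × 9.81 m/s²) = 25859 m
Total depth = 3480 m + 25859 m = 29339 m
= 29.339 km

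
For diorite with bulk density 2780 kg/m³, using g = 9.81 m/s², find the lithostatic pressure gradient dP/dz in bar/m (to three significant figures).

0.273 bar/m

dP/dz = ρg = 2780 kg/m³ × 9.81 m/s² = 27272 Pa/m
= 27272 Pa/m × (1 bar/m / 1.0000×10^5 Pa/m) = 0.27272 bar/m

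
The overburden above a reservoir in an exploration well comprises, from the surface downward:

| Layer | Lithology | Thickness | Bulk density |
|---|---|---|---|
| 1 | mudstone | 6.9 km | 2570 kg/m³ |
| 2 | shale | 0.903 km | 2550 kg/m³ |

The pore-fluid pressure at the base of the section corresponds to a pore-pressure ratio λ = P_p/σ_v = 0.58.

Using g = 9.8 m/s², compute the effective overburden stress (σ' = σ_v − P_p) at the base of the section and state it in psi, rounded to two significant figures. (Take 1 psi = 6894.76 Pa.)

12000 psi

Overburden (lithostatic) stress σ_v:
mudstone: 2570 kg/m³ × 9.8 m/s² × 6900 m = 1.738×10^8 Pa = 173.8 MPa
shale: 2550 kg/m³ × 9.8 m/s² × 903 m = 2.257×10^7 Pa = 22.57 MPa
Total = 173.8 + 22.57 = 196.35 MPa
Pore pressure P_p = λ·σ_v = 0.58 × 196.3 MPa = 113.9 MPa
Effective stress σ' = σ_v − P_p = 196.3 − 113.9 = 82.467 MPa = 11961 psi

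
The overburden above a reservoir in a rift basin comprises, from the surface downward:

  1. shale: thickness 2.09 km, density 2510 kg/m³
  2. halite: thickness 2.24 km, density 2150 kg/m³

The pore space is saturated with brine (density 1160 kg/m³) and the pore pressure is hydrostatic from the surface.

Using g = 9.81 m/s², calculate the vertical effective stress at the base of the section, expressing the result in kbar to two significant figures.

0.49 kbar

Overburden (lithostatic) stress σ_v:
shale: 2510 kg/m³ × 9.81 m/s² × 2090 m = 5.146×10^7 Pa = 51.46 MPa
halite: 2150 kg/m³ × 9.81 m/s² × 2240 m = 4.724×10^7 Pa = 47.24 MPa
Total = 51.46 + 47.24 = 98.707 MPa
Pore pressure P_p = 1160 kg/m³ × 9.81 m/s² × 4330 m = 4.927×10^7 Pa = 49.27 MPa
Effective stress σ' = σ_v − P_p = 98.71 − 49.27 = 49.434 MPa = 0.49434 kbar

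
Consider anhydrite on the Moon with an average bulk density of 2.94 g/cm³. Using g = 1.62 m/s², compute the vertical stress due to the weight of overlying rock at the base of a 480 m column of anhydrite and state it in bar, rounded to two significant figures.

anhydrite: 2940 kg/m³ × 1.62 m/s² × 480 m = 2.286×10^6 Pa = 22.86 bar

23 bar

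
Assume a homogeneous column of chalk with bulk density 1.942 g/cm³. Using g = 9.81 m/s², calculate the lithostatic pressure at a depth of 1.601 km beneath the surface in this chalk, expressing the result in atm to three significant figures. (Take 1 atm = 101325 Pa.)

chalk: 1942 kg/m³ × 9.81 m/s² × 1601 m = 3.050×10^7 Pa = 301.0 atm

301 atm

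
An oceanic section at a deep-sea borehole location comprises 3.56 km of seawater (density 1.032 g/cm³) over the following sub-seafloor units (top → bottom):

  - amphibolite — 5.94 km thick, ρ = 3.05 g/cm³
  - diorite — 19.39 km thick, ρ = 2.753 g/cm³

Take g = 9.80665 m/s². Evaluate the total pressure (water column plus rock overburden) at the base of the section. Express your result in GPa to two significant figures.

seawater: 1032 kg/m³ × 9.80665 m/s² × 3560 m = 3.603×10^7 Pa = 0.03603 GPa
amphibolite: 3050 kg/m³ × 9.80665 m/s² × 5940 m = 1.777×10^8 Pa = 0.1777 GPa
diorite: 2753 kg/m³ × 9.80665 m/s² × 19390 m = 5.235×10^8 Pa = 0.5235 GPa
Total = 0.03603 + 0.1777 + 0.5235 = 0.73718 GPa

0.74 GPa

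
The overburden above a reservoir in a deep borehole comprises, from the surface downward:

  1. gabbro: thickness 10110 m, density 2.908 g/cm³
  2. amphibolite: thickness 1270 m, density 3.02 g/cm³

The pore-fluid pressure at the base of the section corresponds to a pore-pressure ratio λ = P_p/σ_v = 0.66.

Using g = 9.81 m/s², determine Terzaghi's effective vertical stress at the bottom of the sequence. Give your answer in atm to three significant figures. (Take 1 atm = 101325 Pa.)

Overburden (lithostatic) stress σ_v:
gabbro: 2908 kg/m³ × 9.81 m/s² × 10110 m = 2.884×10^8 Pa = 288.4 MPa
amphibolite: 3020 kg/m³ × 9.81 m/s² × 1270 m = 3.763×10^7 Pa = 37.63 MPa
Total = 288.4 + 37.63 = 326.04 MPa
Pore pressure P_p = λ·σ_v = 0.66 × 326.0 MPa = 215.2 MPa
Effective stress σ' = σ_v − P_p = 326.0 − 215.2 = 110.85 MPa = 1094.0 atm

1090 atm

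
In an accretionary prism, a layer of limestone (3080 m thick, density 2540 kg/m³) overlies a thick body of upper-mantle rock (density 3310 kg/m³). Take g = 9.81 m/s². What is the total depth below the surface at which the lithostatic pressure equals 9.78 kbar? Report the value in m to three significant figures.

30800 m

Pressure at base of upper layers: 2540×9.81×3080 = 7.675×10^7 Pa = 0.7675 kbar
Remaining pressure to be supplied by upper-mantle rock: 9.780×10^8 − 7.675×10^7 = 9.013×10^8 Pa
Additional depth in upper-mantle rock = 9.013×10^8 Pa / (3310 kg/m³ × 9.81 m/s²) = 27756 m
Total depth = 3080 m + 27756 m = 30836 m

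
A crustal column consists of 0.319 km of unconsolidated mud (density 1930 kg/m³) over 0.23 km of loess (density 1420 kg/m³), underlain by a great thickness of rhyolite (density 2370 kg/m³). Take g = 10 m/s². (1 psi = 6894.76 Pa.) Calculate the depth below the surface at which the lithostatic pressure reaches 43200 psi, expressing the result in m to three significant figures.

Pressure at base of upper layers: 1930×10×319 + 1420×10×230 = 9.423×10^6 Pa = 1367 psi
Remaining pressure to be supplied by rhyolite: 2.979×10^8 − 9.423×10^6 = 2.884×10^8 Pa
Additional depth in rhyolite = 2.884×10^8 Pa / (2370 kg/m³ × 10 m/s²) = 12170 m
Total depth = 549 m + 12170 m = 12719 m

12700 m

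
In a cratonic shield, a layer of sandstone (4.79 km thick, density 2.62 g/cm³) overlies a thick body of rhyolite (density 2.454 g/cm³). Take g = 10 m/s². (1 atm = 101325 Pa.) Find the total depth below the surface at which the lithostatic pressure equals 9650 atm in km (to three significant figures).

Pressure at base of upper layers: 2620×10×4790 = 1.255×10^8 Pa = 1239 atm
Remaining pressure to be supplied by rhyolite: 9.778×10^8 − 1.255×10^8 = 8.523×10^8 Pa
Additional depth in rhyolite = 8.523×10^8 Pa / (2454 kg/m³ × 10 m/s²) = 34731 m
Total depth = 4790 m + 34731 m = 39521 m
= 39.521 km

39.5 km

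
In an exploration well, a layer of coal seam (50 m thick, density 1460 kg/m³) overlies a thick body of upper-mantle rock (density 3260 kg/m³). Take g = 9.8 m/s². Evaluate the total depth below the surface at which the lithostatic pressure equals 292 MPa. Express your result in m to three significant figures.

9170 m

Pressure at base of upper layers: 1460×9.8×50 = 7.154×10^5 Pa = 0.7154 MPa
Remaining pressure to be supplied by upper-mantle rock: 2.920×10^8 − 7.154×10^5 = 2.913×10^8 Pa
Additional depth in upper-mantle rock = 2.913×10^8 Pa / (3260 kg/m³ × 9.8 m/s²) = 9117.5 m
Total depth = 50 m + 9117.5 m = 9167.5 m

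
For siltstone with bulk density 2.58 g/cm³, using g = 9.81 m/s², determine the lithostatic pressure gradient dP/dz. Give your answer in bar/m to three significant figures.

0.253 bar/m

dP/dz = ρg = 2580 kg/m³ × 9.81 m/s² = 25310 Pa/m
= 25310 Pa/m × (1 bar/m / 1.0000×10^5 Pa/m) = 0.25310 bar/m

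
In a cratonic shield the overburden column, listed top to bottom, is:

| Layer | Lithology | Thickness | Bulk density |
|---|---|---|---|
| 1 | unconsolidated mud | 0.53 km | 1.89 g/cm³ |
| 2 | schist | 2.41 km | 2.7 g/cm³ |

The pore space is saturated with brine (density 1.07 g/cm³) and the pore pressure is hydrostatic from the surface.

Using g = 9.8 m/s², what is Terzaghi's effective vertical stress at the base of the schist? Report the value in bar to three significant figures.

428 bar

Overburden (lithostatic) stress σ_v:
unconsolidated mud: 1890 kg/m³ × 9.8 m/s² × 530 m = 9.817×10^6 Pa = 9.817 MPa
schist: 2700 kg/m³ × 9.8 m/s² × 2410 m = 6.377×10^7 Pa = 63.77 MPa
Total = 9.817 + 63.77 = 73.585 MPa
Pore pressure P_p = 1070 kg/m³ × 9.8 m/s² × 2940 m = 3.083×10^7 Pa = 30.83 MPa
Effective stress σ' = σ_v − P_p = 73.59 − 30.83 = 42.756 MPa = 427.56 bar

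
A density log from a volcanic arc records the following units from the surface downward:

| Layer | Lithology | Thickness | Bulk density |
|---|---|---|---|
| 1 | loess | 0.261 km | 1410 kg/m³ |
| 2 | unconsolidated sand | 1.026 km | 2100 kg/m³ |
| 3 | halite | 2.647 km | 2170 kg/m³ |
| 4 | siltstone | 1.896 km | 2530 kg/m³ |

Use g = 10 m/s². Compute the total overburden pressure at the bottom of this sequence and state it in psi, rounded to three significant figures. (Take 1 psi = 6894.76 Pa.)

18900 psi

loess: 1410 kg/m³ × 10 m/s² × 261 m = 3.680×10^6 Pa = 533.8 psi
unconsolidated sand: 2100 kg/m³ × 10 m/s² × 1026 m = 2.155×10^7 Pa = 3125 psi
halite: 2170 kg/m³ × 10 m/s² × 2647 m = 5.744×10^7 Pa = 8331 psi
siltstone: 2530 kg/m³ × 10 m/s² × 1896 m = 4.797×10^7 Pa = 6957 psi
Total = 533.8 + 3125 + 8331 + 6957 = 18947 psi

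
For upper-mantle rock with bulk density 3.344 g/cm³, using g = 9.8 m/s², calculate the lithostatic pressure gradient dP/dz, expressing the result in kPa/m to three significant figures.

32.8 kPa/m

dP/dz = ρg = 3344 kg/m³ × 9.8 m/s² = 32771 Pa/m
= 32771 Pa/m × (1 kPa/m / 1000.0 Pa/m) = 32.771 kPa/m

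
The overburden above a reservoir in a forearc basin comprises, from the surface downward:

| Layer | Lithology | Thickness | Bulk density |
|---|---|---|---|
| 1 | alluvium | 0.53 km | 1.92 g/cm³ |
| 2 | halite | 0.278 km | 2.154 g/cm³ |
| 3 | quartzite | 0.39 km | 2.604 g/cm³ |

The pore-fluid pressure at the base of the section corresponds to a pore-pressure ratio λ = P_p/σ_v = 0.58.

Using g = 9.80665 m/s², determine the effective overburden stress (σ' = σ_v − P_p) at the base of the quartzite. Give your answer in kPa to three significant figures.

10800 kPa

Overburden (lithostatic) stress σ_v:
alluvium: 1920 kg/m³ × 9.80665 m/s² × 530 m = 9.979×10^6 Pa = 9.979 MPa
halite: 2154 kg/m³ × 9.80665 m/s² × 278 m = 5.872×10^6 Pa = 5.872 MPa
quartzite: 2604 kg/m³ × 9.80665 m/s² × 390 m = 9.959×10^6 Pa = 9.959 MPa
Total = 9.979 + 5.872 + 9.959 = 25.811 MPa
Pore pressure P_p = λ·σ_v = 0.58 × 25.81 MPa = 14.97 MPa
Effective stress σ' = σ_v − P_p = 25.81 − 14.97 = 10.841 MPa = 10841 kPa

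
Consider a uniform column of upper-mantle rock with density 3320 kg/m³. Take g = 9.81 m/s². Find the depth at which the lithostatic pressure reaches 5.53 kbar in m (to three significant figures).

h = P/(ρg) = 5.53 kbar / (3320 kg/m³ × 9.81 m/s²) = 5.530×10^8 Pa / 32569 Pa/m = 16979 m

17000 m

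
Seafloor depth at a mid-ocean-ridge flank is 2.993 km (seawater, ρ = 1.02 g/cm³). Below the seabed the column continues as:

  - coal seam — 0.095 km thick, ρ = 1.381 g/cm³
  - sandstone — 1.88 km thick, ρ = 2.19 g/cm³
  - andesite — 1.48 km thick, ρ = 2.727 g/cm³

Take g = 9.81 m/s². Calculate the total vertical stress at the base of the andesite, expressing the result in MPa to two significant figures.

seawater: 1020 kg/m³ × 9.81 m/s² × 2993 m = 2.995×10^7 Pa = 29.95 MPa
coal seam: 1381 kg/m³ × 9.81 m/s² × 95 m = 1.287×10^6 Pa = 1.287 MPa
sandstone: 2190 kg/m³ × 9.81 m/s² × 1880 m = 4.039×10^7 Pa = 40.39 MPa
andesite: 2727 kg/m³ × 9.81 m/s² × 1480 m = 3.959×10^7 Pa = 39.59 MPa
Total = 29.95 + 1.287 + 40.39 + 39.59 = 111.22 MPa

110 MPa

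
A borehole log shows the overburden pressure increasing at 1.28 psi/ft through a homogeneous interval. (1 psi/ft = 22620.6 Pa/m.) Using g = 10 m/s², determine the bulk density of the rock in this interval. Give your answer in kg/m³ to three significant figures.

2900 kg/m³

ρ = (dP/dz)/g = 1.28 psi/ft / 10 m/s² = 28954 Pa/m / 10 m/s² = 2895.4 kg/m³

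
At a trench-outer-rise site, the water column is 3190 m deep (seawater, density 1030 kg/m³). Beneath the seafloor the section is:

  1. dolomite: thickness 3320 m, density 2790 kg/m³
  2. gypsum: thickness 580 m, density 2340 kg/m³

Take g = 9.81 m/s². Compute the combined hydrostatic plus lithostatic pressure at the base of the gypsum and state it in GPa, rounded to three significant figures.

seawater: 1030 kg/m³ × 9.81 m/s² × 3190 m = 3.223×10^7 Pa = 0.03223 GPa
dolomite: 2790 kg/m³ × 9.81 m/s² × 3320 m = 9.087×10^7 Pa = 0.09087 GPa
gypsum: 2340 kg/m³ × 9.81 m/s² × 580 m = 1.331×10^7 Pa = 0.01331 GPa
Total = 0.03223 + 0.09087 + 0.01331 = 0.13641 GPa

0.136 GPa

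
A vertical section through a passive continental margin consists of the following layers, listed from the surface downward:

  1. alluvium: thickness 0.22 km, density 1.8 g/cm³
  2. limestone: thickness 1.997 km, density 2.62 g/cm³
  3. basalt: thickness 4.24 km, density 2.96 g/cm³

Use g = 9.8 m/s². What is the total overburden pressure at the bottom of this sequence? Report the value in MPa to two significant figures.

180 MPa

alluvium: 1800 kg/m³ × 9.8 m/s² × 220 m = 3.881×10^6 Pa = 3.881 MPa
limestone: 2620 kg/m³ × 9.8 m/s² × 1997 m = 5.127×10^7 Pa = 51.27 MPa
basalt: 2960 kg/m³ × 9.8 m/s² × 4240 m = 1.230×10^8 Pa = 123.0 MPa
Total = 3.881 + 51.27 + 123.0 = 178.15 MPa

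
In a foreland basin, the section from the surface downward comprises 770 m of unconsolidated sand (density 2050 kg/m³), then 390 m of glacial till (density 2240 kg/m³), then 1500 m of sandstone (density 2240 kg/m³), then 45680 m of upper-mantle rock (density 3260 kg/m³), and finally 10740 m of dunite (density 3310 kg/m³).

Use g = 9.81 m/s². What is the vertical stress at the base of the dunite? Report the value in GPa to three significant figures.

1.87 GPa

unconsolidated sand: 2050 kg/m³ × 9.81 m/s² × 770 m = 1.549×10^7 Pa = 0.01549 GPa
glacial till: 2240 kg/m³ × 9.81 m/s² × 390 m = 8.570×10^6 Pa = 8.570×10^-3 GPa
sandstone: 2240 kg/m³ × 9.81 m/s² × 1500 m = 3.296×10^7 Pa = 0.03296 GPa
upper-mantle rock: 3260 kg/m³ × 9.81 m/s² × 45680 m = 1.461×10^9 Pa = 1.461 GPa
dunite: 3310 kg/m³ × 9.81 m/s² × 10740 m = 3.487×10^8 Pa = 0.3487 GPa
Total = 0.01549 + 8.570×10^-3 + 0.03296 + 1.461 + 0.3487 = 1.8666 GPa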